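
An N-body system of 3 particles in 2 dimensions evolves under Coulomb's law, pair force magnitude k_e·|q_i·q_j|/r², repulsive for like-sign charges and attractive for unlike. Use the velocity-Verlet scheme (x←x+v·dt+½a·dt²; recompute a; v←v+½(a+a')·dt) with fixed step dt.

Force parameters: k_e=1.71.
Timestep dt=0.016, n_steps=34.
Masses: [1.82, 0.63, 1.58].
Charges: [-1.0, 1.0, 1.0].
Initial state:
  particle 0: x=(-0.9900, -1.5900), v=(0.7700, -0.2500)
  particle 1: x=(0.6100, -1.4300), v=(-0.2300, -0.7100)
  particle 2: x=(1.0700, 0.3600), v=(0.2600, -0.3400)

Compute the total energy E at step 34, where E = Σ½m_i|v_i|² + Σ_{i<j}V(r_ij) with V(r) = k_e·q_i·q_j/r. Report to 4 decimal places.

step 0: x0=(-0.9900, -1.5900) x1=(0.6100, -1.4300) x2=(1.0700, 0.3600)
step 1: x0=(-0.9776, -1.5940) x1=(0.6062, -1.4415) x2=(1.0742, 0.3546)
step 2: x0=(-0.9651, -1.5979) x1=(0.6020, -1.4532) x2=(1.0783, 0.3492)
step 3: x0=(-0.9525, -1.6019) x1=(0.5975, -1.4651) x2=(1.0825, 0.3439)
step 4: x0=(-0.9398, -1.6058) x1=(0.5927, -1.4772) x2=(1.0866, 0.3387)
step 5: x0=(-0.9269, -1.6096) x1=(0.5875, -1.4895) x2=(1.0907, 0.3335)
step 6: x0=(-0.9139, -1.6135) x1=(0.5820, -1.5021) x2=(1.0949, 0.3283)
step 7: x0=(-0.9008, -1.6173) x1=(0.5761, -1.5149) x2=(1.0990, 0.3232)
step 8: x0=(-0.8876, -1.6211) x1=(0.5698, -1.5278) x2=(1.1031, 0.3182)
step 9: x0=(-0.8742, -1.6248) x1=(0.5632, -1.5410) x2=(1.1072, 0.3132)
step 10: x0=(-0.8607, -1.6285) x1=(0.5562, -1.5544) x2=(1.1114, 0.3082)
step 11: x0=(-0.8470, -1.6322) x1=(0.5488, -1.5679) x2=(1.1155, 0.3033)
step 12: x0=(-0.8332, -1.6359) x1=(0.5409, -1.5817) x2=(1.1196, 0.2984)
step 13: x0=(-0.8193, -1.6395) x1=(0.5327, -1.5956) x2=(1.1237, 0.2936)
step 14: x0=(-0.8052, -1.6431) x1=(0.5240, -1.6097) x2=(1.1278, 0.2888)
step 15: x0=(-0.7909, -1.6467) x1=(0.5149, -1.6240) x2=(1.1319, 0.2840)
step 16: x0=(-0.7765, -1.6503) x1=(0.5053, -1.6385) x2=(1.1359, 0.2793)
step 17: x0=(-0.7619, -1.6538) x1=(0.4952, -1.6531) x2=(1.1400, 0.2747)
step 18: x0=(-0.7471, -1.6573) x1=(0.4847, -1.6679) x2=(1.1441, 0.2700)
step 19: x0=(-0.7322, -1.6608) x1=(0.4736, -1.6829) x2=(1.1482, 0.2654)
step 20: x0=(-0.7170, -1.6643) x1=(0.4620, -1.6980) x2=(1.1522, 0.2609)
step 21: x0=(-0.7017, -1.6677) x1=(0.4499, -1.7132) x2=(1.1563, 0.2563)
step 22: x0=(-0.6861, -1.6711) x1=(0.4372, -1.7286) x2=(1.1603, 0.2518)
step 23: x0=(-0.6704, -1.6746) x1=(0.4238, -1.7440) x2=(1.1644, 0.2473)
step 24: x0=(-0.6544, -1.6780) x1=(0.4099, -1.7596) x2=(1.1684, 0.2429)
step 25: x0=(-0.6382, -1.6814) x1=(0.3953, -1.7753) x2=(1.1725, 0.2385)
step 26: x0=(-0.6217, -1.6848) x1=(0.3799, -1.7911) x2=(1.1765, 0.2341)
step 27: x0=(-0.6050, -1.6881) x1=(0.3639, -1.8069) x2=(1.1805, 0.2297)
step 28: x0=(-0.5880, -1.6915) x1=(0.3471, -1.8227) x2=(1.1845, 0.2254)
step 29: x0=(-0.5707, -1.6950) x1=(0.3294, -1.8386) x2=(1.1885, 0.2211)
step 30: x0=(-0.5531, -1.6984) x1=(0.3109, -1.8545) x2=(1.1925, 0.2168)
step 31: x0=(-0.5352, -1.7018) x1=(0.2914, -1.8704) x2=(1.1965, 0.2125)
step 32: x0=(-0.5169, -1.7053) x1=(0.2709, -1.8862) x2=(1.2005, 0.2083)
step 33: x0=(-0.4982, -1.7089) x1=(0.2494, -1.9018) x2=(1.2045, 0.2040)
step 34: x0=(-0.4792, -1.7125) x1=(0.2266, -1.9173) x2=(1.2085, 0.1998)
step 0 velocities: v0=(0.7700, -0.2500) v1=(-0.2300, -0.7100) v2=(0.2600, -0.3400)
step 0: KE=0.9166, PE=-0.7410, E=0.1756
step 34 velocities: v0=(1.2067, -0.2296) v1=(-1.4626, -0.9608) v2=(0.2484, -0.2635)
step 34: KE=2.4413, PE=-2.2647, E=0.1766

0.1766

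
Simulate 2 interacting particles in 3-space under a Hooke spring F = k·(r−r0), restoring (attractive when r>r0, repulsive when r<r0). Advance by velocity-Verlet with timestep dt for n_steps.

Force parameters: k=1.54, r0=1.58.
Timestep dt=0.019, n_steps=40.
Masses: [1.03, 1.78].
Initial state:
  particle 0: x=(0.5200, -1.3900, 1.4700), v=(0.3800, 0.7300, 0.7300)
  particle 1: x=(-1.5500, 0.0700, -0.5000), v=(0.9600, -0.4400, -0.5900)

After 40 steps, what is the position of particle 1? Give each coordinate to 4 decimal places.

(-0.6001, -0.3981, -0.6856)

step 0: x0=(0.5200, -1.3900, 1.4700) x1=(-1.5500, 0.0700, -0.5000)
step 1: x0=(0.5269, -1.3759, 1.4836) x1=(-1.5316, 0.0615, -0.5111)
step 2: x0=(0.5333, -1.3615, 1.4967) x1=(-1.5129, 0.0528, -0.5218)
step 3: x0=(0.5391, -1.3466, 1.5092) x1=(-1.4938, 0.0439, -0.5322)
step 4: x0=(0.5444, -1.3314, 1.5211) x1=(-1.4744, 0.0347, -0.5423)
step 5: x0=(0.5491, -1.3158, 1.5325) x1=(-1.4547, 0.0254, -0.5521)
step 6: x0=(0.5532, -1.2998, 1.5433) x1=(-1.4347, 0.0158, -0.5615)
step 7: x0=(0.5569, -1.2835, 1.5535) x1=(-1.4144, 0.0060, -0.5706)
step 8: x0=(0.5600, -1.2668, 1.5632) x1=(-1.3938, -0.0040, -0.5794)
step 9: x0=(0.5625, -1.2498, 1.5723) x1=(-1.3728, -0.0141, -0.5878)
step 10: x0=(0.5646, -1.2325, 1.5808) x1=(-1.3516, -0.0245, -0.5960)
step 11: x0=(0.5661, -1.2148, 1.5887) x1=(-1.3301, -0.0351, -0.6037)
step 12: x0=(0.5671, -1.1968, 1.5961) x1=(-1.3082, -0.0458, -0.6112)
step 13: x0=(0.5676, -1.1785, 1.6028) x1=(-1.2861, -0.0567, -0.6182)
step 14: x0=(0.5676, -1.1599, 1.6090) x1=(-1.2637, -0.0678, -0.6250)
step 15: x0=(0.5672, -1.1410, 1.6145) x1=(-1.2410, -0.0791, -0.6314)
step 16: x0=(0.5663, -1.1219, 1.6195) x1=(-1.2181, -0.0905, -0.6375)
step 17: x0=(0.5649, -1.1024, 1.6239) x1=(-1.1949, -0.1021, -0.6432)
step 18: x0=(0.5630, -1.0828, 1.6277) x1=(-1.1714, -0.1138, -0.6486)
step 19: x0=(0.5607, -1.0628, 1.6309) x1=(-1.1476, -0.1257, -0.6536)
step 20: x0=(0.5580, -1.0426, 1.6336) x1=(-1.1236, -0.1377, -0.6583)
step 21: x0=(0.5548, -1.0222, 1.6356) x1=(-1.0994, -0.1498, -0.6627)
step 22: x0=(0.5513, -1.0016, 1.6371) x1=(-1.0749, -0.1621, -0.6668)
step 23: x0=(0.5473, -0.9808, 1.6380) x1=(-1.0502, -0.1745, -0.6705)
step 24: x0=(0.5429, -0.9598, 1.6383) x1=(-1.0252, -0.1870, -0.6738)
step 25: x0=(0.5381, -0.9385, 1.6381) x1=(-1.0000, -0.1996, -0.6769)
step 26: x0=(0.5330, -0.9171, 1.6373) x1=(-0.9747, -0.2123, -0.6796)
step 27: x0=(0.5275, -0.8956, 1.6359) x1=(-0.9491, -0.2251, -0.6820)
step 28: x0=(0.5216, -0.8738, 1.6340) x1=(-0.9232, -0.2380, -0.6841)
step 29: x0=(0.5154, -0.8519, 1.6316) x1=(-0.8972, -0.2510, -0.6858)
step 30: x0=(0.5089, -0.8299, 1.6286) x1=(-0.8711, -0.2641, -0.6873)
step 31: x0=(0.5021, -0.8078, 1.6250) x1=(-0.8447, -0.2773, -0.6884)
step 32: x0=(0.4949, -0.7855, 1.6210) x1=(-0.8181, -0.2905, -0.6893)
step 33: x0=(0.4875, -0.7631, 1.6164) x1=(-0.7914, -0.3038, -0.6898)
step 34: x0=(0.4798, -0.7406, 1.6113) x1=(-0.7645, -0.3171, -0.6900)
step 35: x0=(0.4718, -0.7180, 1.6057) x1=(-0.7375, -0.3305, -0.6900)
step 36: x0=(0.4635, -0.6954, 1.5997) x1=(-0.7103, -0.3440, -0.6897)
step 37: x0=(0.4550, -0.6726, 1.5931) x1=(-0.6829, -0.3575, -0.6890)
step 38: x0=(0.4463, -0.6498, 1.5861) x1=(-0.6555, -0.3710, -0.6882)
step 39: x0=(0.4373, -0.6270, 1.5786) x1=(-0.6279, -0.3846, -0.6870)
step 40: x0=(0.4281, -0.6041, 1.5706) x1=(-0.6001, -0.3981, -0.6856)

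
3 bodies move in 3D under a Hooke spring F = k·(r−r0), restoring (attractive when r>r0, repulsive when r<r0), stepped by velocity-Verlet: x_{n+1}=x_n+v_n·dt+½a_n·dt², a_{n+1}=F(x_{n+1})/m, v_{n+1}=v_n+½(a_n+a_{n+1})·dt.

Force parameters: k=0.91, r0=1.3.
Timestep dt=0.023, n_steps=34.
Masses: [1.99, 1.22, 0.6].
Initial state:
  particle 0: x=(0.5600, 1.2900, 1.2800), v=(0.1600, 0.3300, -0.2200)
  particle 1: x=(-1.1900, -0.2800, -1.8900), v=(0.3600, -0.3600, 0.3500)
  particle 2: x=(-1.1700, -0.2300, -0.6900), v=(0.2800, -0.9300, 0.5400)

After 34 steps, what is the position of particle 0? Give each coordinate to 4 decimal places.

step 0: x0=(0.5600, 1.2900, 1.2800) x1=(-1.1900, -0.2800, -1.8900) x2=(-1.1700, -0.2300, -0.6900)
step 1: x0=(0.5634, 1.2974, 1.2745) x1=(-1.1815, -0.2881, -1.8816) x2=(-1.1632, -0.2510, -0.6771)
step 2: x0=(0.5663, 1.3042, 1.2683) x1=(-1.1725, -0.2957, -1.8723) x2=(-1.1555, -0.2714, -0.6632)
step 3: x0=(0.5687, 1.3107, 1.2613) x1=(-1.1631, -0.3030, -1.8623) x2=(-1.1471, -0.2910, -0.6484)
step 4: x0=(0.5706, 1.3166, 1.2535) x1=(-1.1532, -0.3098, -1.8514) x2=(-1.1379, -0.3098, -0.6326)
step 5: x0=(0.5719, 1.3220, 1.2450) x1=(-1.1429, -0.3161, -1.8398) x2=(-1.1279, -0.3280, -0.6159)
step 6: x0=(0.5727, 1.3270, 1.2357) x1=(-1.1321, -0.3221, -1.8274) x2=(-1.1172, -0.3453, -0.5983)
step 7: x0=(0.5731, 1.3314, 1.2257) x1=(-1.1208, -0.3276, -1.8142) x2=(-1.1056, -0.3620, -0.5798)
step 8: x0=(0.5729, 1.3354, 1.2149) x1=(-1.1092, -0.3327, -1.8003) x2=(-1.0933, -0.3778, -0.5604)
step 9: x0=(0.5722, 1.3388, 1.2034) x1=(-1.0970, -0.3373, -1.7856) x2=(-1.0803, -0.3929, -0.5401)
step 10: x0=(0.5711, 1.3418, 1.1912) x1=(-1.0845, -0.3416, -1.7701) x2=(-1.0665, -0.4072, -0.5191)
step 11: x0=(0.5694, 1.3443, 1.1783) x1=(-1.0715, -0.3453, -1.7539) x2=(-1.0520, -0.4207, -0.4972)
step 12: x0=(0.5673, 1.3462, 1.1647) x1=(-1.0581, -0.3487, -1.7370) x2=(-1.0367, -0.4334, -0.4746)
step 13: x0=(0.5647, 1.3477, 1.1504) x1=(-1.0443, -0.3516, -1.7193) x2=(-1.0208, -0.4454, -0.4512)
step 14: x0=(0.5617, 1.3486, 1.1355) x1=(-1.0300, -0.3540, -1.7009) x2=(-1.0041, -0.4566, -0.4271)
step 15: x0=(0.5582, 1.3490, 1.1199) x1=(-1.0154, -0.3560, -1.6818) x2=(-0.9868, -0.4669, -0.4022)
step 16: x0=(0.5542, 1.3490, 1.1037) x1=(-1.0004, -0.3576, -1.6619) x2=(-0.9687, -0.4765, -0.3768)
step 17: x0=(0.5498, 1.3484, 1.0868) x1=(-0.9849, -0.3588, -1.6414) x2=(-0.9501, -0.4853, -0.3506)
step 18: x0=(0.5450, 1.3473, 1.0694) x1=(-0.9691, -0.3595, -1.6202) x2=(-0.9308, -0.4933, -0.3239)
step 19: x0=(0.5398, 1.3458, 1.0513) x1=(-0.9529, -0.3599, -1.5984) x2=(-0.9108, -0.5006, -0.2965)
step 20: x0=(0.5341, 1.3437, 1.0327) x1=(-0.9364, -0.3597, -1.5758) x2=(-0.8903, -0.5071, -0.2686)
step 21: x0=(0.5281, 1.3412, 1.0136) x1=(-0.9194, -0.3592, -1.5526) x2=(-0.8692, -0.5128, -0.2402)
step 22: x0=(0.5217, 1.3382, 0.9939) x1=(-0.9022, -0.3583, -1.5288) x2=(-0.8475, -0.5177, -0.2113)
step 23: x0=(0.5148, 1.3347, 0.9737) x1=(-0.8845, -0.3569, -1.5044) x2=(-0.8253, -0.5219, -0.1819)
step 24: x0=(0.5077, 1.3307, 0.9530) x1=(-0.8666, -0.3552, -1.4793) x2=(-0.8025, -0.5254, -0.1521)
step 25: x0=(0.5001, 1.3263, 0.9318) x1=(-0.8483, -0.3530, -1.4537) x2=(-0.7792, -0.5281, -0.1220)
step 26: x0=(0.4923, 1.3214, 0.9101) x1=(-0.8297, -0.3505, -1.4275) x2=(-0.7554, -0.5301, -0.0914)
step 27: x0=(0.4841, 1.3160, 0.8880) x1=(-0.8108, -0.3475, -1.4007) x2=(-0.7312, -0.5315, -0.0605)
step 28: x0=(0.4756, 1.3103, 0.8654) x1=(-0.7916, -0.3442, -1.3734) x2=(-0.7065, -0.5321, -0.0293)
step 29: x0=(0.4667, 1.3041, 0.8425) x1=(-0.7721, -0.3405, -1.3455) x2=(-0.6814, -0.5321, 0.0022)
step 30: x0=(0.4576, 1.2974, 0.8191) x1=(-0.7523, -0.3365, -1.3172) x2=(-0.6559, -0.5314, 0.0339)
step 31: x0=(0.4482, 1.2904, 0.7954) x1=(-0.7323, -0.3321, -1.2883) x2=(-0.6301, -0.5300, 0.0659)
step 32: x0=(0.4386, 1.2830, 0.7714) x1=(-0.7120, -0.3273, -1.2590) x2=(-0.6038, -0.5281, 0.0980)
step 33: x0=(0.4286, 1.2751, 0.7470) x1=(-0.6914, -0.3222, -1.2291) x2=(-0.5772, -0.5255, 0.1303)
step 34: x0=(0.4185, 1.2669, 0.7223) x1=(-0.6706, -0.3168, -1.1989) x2=(-0.5503, -0.5224, 0.1627)

(0.4185, 1.2669, 0.7223)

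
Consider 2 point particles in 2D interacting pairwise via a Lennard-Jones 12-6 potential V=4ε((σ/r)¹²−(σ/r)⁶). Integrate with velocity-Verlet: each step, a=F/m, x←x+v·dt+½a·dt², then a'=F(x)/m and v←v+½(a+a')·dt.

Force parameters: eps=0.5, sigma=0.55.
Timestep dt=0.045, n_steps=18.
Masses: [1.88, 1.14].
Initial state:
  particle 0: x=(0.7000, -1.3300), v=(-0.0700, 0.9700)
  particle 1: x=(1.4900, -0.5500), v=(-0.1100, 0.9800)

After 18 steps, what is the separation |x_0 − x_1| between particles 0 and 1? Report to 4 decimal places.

step 0: x0=(0.7000, -1.3300) x1=(1.4900, -0.5500)
step 1: x0=(0.6969, -1.2863) x1=(1.4850, -0.5060)
step 2: x0=(0.6939, -1.2425) x1=(1.4797, -0.4622)
step 3: x0=(0.6911, -1.1985) x1=(1.4743, -0.4186)
step 4: x0=(0.6884, -1.1544) x1=(1.4686, -0.3752)
step 5: x0=(0.6858, -1.1103) x1=(1.4628, -0.3320)
step 6: x0=(0.6833, -1.0659) x1=(1.4567, -0.2890)
step 7: x0=(0.6809, -1.0215) x1=(1.4504, -0.2462)
step 8: x0=(0.6787, -0.9769) x1=(1.4440, -0.2036)
step 9: x0=(0.6766, -0.9322) x1=(1.4373, -0.1613)
step 10: x0=(0.6747, -0.8873) x1=(1.4303, -0.1192)
step 11: x0=(0.6729, -0.8423) x1=(1.4231, -0.0773)
step 12: x0=(0.6712, -0.7972) x1=(1.4157, -0.0357)
step 13: x0=(0.6697, -0.7519) x1=(1.4080, 0.0057)
step 14: x0=(0.6684, -0.7064) x1=(1.4001, 0.0468)
step 15: x0=(0.6672, -0.6607) x1=(1.3919, 0.0876)
step 16: x0=(0.6662, -0.6149) x1=(1.3834, 0.1281)
step 17: x0=(0.6654, -0.5689) x1=(1.3745, 0.1682)
step 18: x0=(0.6648, -0.5226) x1=(1.3654, 0.2081)

1.0123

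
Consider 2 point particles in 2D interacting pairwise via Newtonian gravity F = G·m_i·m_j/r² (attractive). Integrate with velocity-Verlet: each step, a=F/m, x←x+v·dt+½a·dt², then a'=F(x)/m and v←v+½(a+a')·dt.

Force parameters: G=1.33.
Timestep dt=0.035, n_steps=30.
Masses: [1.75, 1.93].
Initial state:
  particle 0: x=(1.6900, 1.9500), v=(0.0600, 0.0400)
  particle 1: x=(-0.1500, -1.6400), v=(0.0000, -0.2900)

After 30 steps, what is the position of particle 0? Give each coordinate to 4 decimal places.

step 0: x0=(1.6900, 1.9500) x1=(-0.1500, -1.6400)
step 1: x0=(1.6921, 1.9513) x1=(-0.1500, -1.6501)
step 2: x0=(1.6940, 1.9525) x1=(-0.1498, -1.6600)
step 3: x0=(1.6959, 1.9534) x1=(-0.1496, -1.6698)
step 4: x0=(1.6977, 1.9542) x1=(-0.1494, -1.6794)
step 5: x0=(1.6994, 1.9549) x1=(-0.1490, -1.6888)
step 6: x0=(1.7010, 1.9553) x1=(-0.1486, -1.6981)
step 7: x0=(1.7026, 1.9556) x1=(-0.1481, -1.7073)
step 8: x0=(1.7040, 1.9558) x1=(-0.1475, -1.7163)
step 9: x0=(1.7054, 1.9557) x1=(-0.1468, -1.7251)
step 10: x0=(1.7067, 1.9555) x1=(-0.1461, -1.7338)
step 11: x0=(1.7079, 1.9552) x1=(-0.1453, -1.7424)
step 12: x0=(1.7090, 1.9546) x1=(-0.1444, -1.7508)
step 13: x0=(1.7101, 1.9539) x1=(-0.1434, -1.7590)
step 14: x0=(1.7110, 1.9531) x1=(-0.1424, -1.7671)
step 15: x0=(1.7119, 1.9521) x1=(-0.1413, -1.7751)
step 16: x0=(1.7127, 1.9509) x1=(-0.1401, -1.7829)
step 17: x0=(1.7134, 1.9496) x1=(-0.1389, -1.7906)
step 18: x0=(1.7141, 1.9480) x1=(-0.1375, -1.7981)
step 19: x0=(1.7146, 1.9464) x1=(-0.1361, -1.8055)
step 20: x0=(1.7151, 1.9446) x1=(-0.1347, -1.8127)
step 21: x0=(1.7155, 1.9426) x1=(-0.1331, -1.8198)
step 22: x0=(1.7158, 1.9404) x1=(-0.1315, -1.8267)
step 23: x0=(1.7160, 1.9381) x1=(-0.1298, -1.8335)
step 24: x0=(1.7162, 1.9356) x1=(-0.1281, -1.8401)
step 25: x0=(1.7163, 1.9330) x1=(-0.1262, -1.8466)
step 26: x0=(1.7163, 1.9302) x1=(-0.1243, -1.8530)
step 27: x0=(1.7162, 1.9273) x1=(-0.1224, -1.8592)
step 28: x0=(1.7161, 1.9242) x1=(-0.1203, -1.8652)
step 29: x0=(1.7159, 1.9209) x1=(-0.1182, -1.8711)
step 30: x0=(1.7156, 1.9175) x1=(-0.1160, -1.8769)

(1.7156, 1.9175)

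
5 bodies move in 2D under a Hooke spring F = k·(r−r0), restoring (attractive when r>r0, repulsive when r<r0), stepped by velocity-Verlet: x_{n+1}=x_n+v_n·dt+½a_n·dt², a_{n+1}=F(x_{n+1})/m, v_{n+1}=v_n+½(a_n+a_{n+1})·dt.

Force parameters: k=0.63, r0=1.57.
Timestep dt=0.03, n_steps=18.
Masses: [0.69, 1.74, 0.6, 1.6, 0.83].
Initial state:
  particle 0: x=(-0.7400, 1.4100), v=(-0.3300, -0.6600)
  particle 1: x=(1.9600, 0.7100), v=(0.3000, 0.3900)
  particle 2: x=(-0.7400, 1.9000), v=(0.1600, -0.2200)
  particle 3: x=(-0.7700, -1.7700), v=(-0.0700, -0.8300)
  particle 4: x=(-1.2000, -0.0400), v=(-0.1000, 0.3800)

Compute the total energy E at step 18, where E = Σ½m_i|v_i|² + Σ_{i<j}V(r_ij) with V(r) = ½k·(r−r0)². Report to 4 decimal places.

step 0: x0=(-0.7400, 1.4100) x1=(1.9600, 0.7100) x2=(-0.7400, 1.9000) x3=(-0.7700, -1.7700) x4=(-1.2000, -0.0400)
step 1: x0=(-0.7494, 1.3890) x1=(1.9681, 0.7215) x2=(-0.7347, 1.8925) x3=(-0.7718, -1.7940) x4=(-1.2024, -0.0284)
step 2: x0=(-0.7579, 1.3656) x1=(1.9743, 0.7328) x2=(-0.7282, 1.8830) x3=(-0.7731, -1.8160) x4=(-1.2036, -0.0165)
step 3: x0=(-0.7654, 1.3399) x1=(1.9787, 0.7436) x2=(-0.7206, 1.8717) x3=(-0.7738, -1.8361) x4=(-1.2036, -0.0043)
step 4: x0=(-0.7719, 1.3119) x1=(1.9812, 0.7542) x2=(-0.7119, 1.8586) x3=(-0.7740, -1.8542) x4=(-1.2023, 0.0080)
step 5: x0=(-0.7775, 1.2817) x1=(1.9818, 0.7643) x2=(-0.7020, 1.8435) x3=(-0.7736, -1.8703) x4=(-1.1999, 0.0205)
step 6: x0=(-0.7821, 1.2495) x1=(1.9806, 0.7740) x2=(-0.6909, 1.8266) x3=(-0.7726, -1.8845) x4=(-1.1963, 0.0331)
step 7: x0=(-0.7857, 1.2151) x1=(1.9775, 0.7834) x2=(-0.6787, 1.8079) x3=(-0.7711, -1.8966) x4=(-1.1915, 0.0457)
step 8: x0=(-0.7885, 1.1789) x1=(1.9726, 0.7922) x2=(-0.6653, 1.7874) x3=(-0.7690, -1.9067) x4=(-1.1855, 0.0582)
step 9: x0=(-0.7902, 1.1407) x1=(1.9658, 0.8007) x2=(-0.6507, 1.7652) x3=(-0.7664, -1.9148) x4=(-1.1784, 0.0706)
step 10: x0=(-0.7910, 1.1009) x1=(1.9573, 0.8087) x2=(-0.6350, 1.7412) x3=(-0.7632, -1.9209) x4=(-1.1702, 0.0828)
step 11: x0=(-0.7909, 1.0593) x1=(1.9469, 0.8162) x2=(-0.6182, 1.7155) x3=(-0.7594, -1.9250) x4=(-1.1609, 0.0948)
step 12: x0=(-0.7898, 1.0163) x1=(1.9347, 0.8232) x2=(-0.6002, 1.6882) x3=(-0.7551, -1.9272) x4=(-1.1506, 0.1064)
step 13: x0=(-0.7878, 0.9718) x1=(1.9208, 0.8297) x2=(-0.5811, 1.6594) x3=(-0.7503, -1.9274) x4=(-1.1393, 0.1176)
step 14: x0=(-0.7848, 0.9259) x1=(1.9052, 0.8357) x2=(-0.5610, 1.6290) x3=(-0.7448, -1.9256) x4=(-1.1270, 0.1284)
step 15: x0=(-0.7809, 0.8789) x1=(1.8880, 0.8412) x2=(-0.5398, 1.5972) x3=(-0.7389, -1.9219) x4=(-1.1138, 0.1386)
step 16: x0=(-0.7760, 0.8308) x1=(1.8690, 0.8461) x2=(-0.5176, 1.5640) x3=(-0.7323, -1.9163) x4=(-1.0998, 0.1482)
step 17: x0=(-0.7701, 0.7817) x1=(1.8485, 0.8505) x2=(-0.4944, 1.5295) x3=(-0.7253, -1.9089) x4=(-1.0849, 0.1572)
step 18: x0=(-0.7633, 0.7317) x1=(1.8264, 0.8543) x2=(-0.4702, 1.4937) x3=(-0.7177, -1.8997) x4=(-1.0694, 0.1655)
step 0 velocities: v0=(-0.3300, -0.6600) v1=(0.3000, 0.3900) v2=(0.1600, -0.2200) v3=(-0.0700, -0.8300) v4=(-0.1000, 0.3800)
step 0: KE=1.0398, PE=6.0138, E=7.0536
step 18 velocities: v0=(0.2448, -1.6773) v1=(-0.7618, 0.1175) v2=(0.8203, -1.2120) v3=(0.2623, 0.3376) v4=(0.5304, 0.2633)
step 18: KE=2.4426, PE=4.6099, E=7.0525

7.0525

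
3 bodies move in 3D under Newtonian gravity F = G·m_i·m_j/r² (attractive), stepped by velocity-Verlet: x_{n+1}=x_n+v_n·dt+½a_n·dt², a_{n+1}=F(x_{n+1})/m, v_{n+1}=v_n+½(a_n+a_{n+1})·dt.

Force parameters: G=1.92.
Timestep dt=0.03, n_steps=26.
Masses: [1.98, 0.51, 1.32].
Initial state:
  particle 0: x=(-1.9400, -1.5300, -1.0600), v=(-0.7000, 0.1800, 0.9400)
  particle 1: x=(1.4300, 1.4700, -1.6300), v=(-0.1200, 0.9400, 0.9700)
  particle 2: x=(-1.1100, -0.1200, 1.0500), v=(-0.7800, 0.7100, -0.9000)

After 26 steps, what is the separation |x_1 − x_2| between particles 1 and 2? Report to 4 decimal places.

step 0: x0=(-1.9400, -1.5300, -1.0600) x1=(1.4300, 1.4700, -1.6300) x2=(-1.1100, -0.1200, 1.0500)
step 1: x0=(-1.9609, -1.5245, -1.0317) x1=(1.4263, 1.4981, -1.6008) x2=(-1.1335, -0.0988, 1.0228)
step 2: x0=(-1.9817, -1.5188, -1.0031) x1=(1.4224, 1.5261, -1.5716) x2=(-1.1570, -0.0779, 0.9952)
step 3: x0=(-2.0024, -1.5129, -0.9743) x1=(1.4182, 1.5539, -1.5422) x2=(-1.1807, -0.0572, 0.9671)
step 4: x0=(-2.0229, -1.5067, -0.9452) x1=(1.4139, 1.5815, -1.5127) x2=(-1.2046, -0.0368, 0.9386)
step 5: x0=(-2.0433, -1.5004, -0.9158) x1=(1.4093, 1.6089, -1.4831) x2=(-1.2285, -0.0167, 0.9097)
step 6: x0=(-2.0635, -1.4937, -0.8862) x1=(1.4046, 1.6362, -1.4534) x2=(-1.2526, 0.0031, 0.8803)
step 7: x0=(-2.0836, -1.4868, -0.8563) x1=(1.3996, 1.6634, -1.4235) x2=(-1.2769, 0.0226, 0.8505)
step 8: x0=(-2.1035, -1.4797, -0.8262) x1=(1.3944, 1.6903, -1.3936) x2=(-1.3013, 0.0418, 0.8203)
step 9: x0=(-2.1232, -1.4723, -0.7958) x1=(1.3889, 1.7171, -1.3636) x2=(-1.3259, 0.0606, 0.7896)
step 10: x0=(-2.1428, -1.4645, -0.7651) x1=(1.3833, 1.7437, -1.3334) x2=(-1.3506, 0.0790, 0.7584)
step 11: x0=(-2.1622, -1.4565, -0.7341) x1=(1.3774, 1.7702, -1.3032) x2=(-1.3756, 0.0970, 0.7268)
step 12: x0=(-2.1814, -1.4481, -0.7028) x1=(1.3713, 1.7965, -1.2728) x2=(-1.4007, 0.1146, 0.6947)
step 13: x0=(-2.2005, -1.4394, -0.6713) x1=(1.3650, 1.8226, -1.2424) x2=(-1.4260, 0.1317, 0.6622)
step 14: x0=(-2.2193, -1.4303, -0.6394) x1=(1.3585, 1.8486, -1.2118) x2=(-1.4515, 0.1484, 0.6292)
step 15: x0=(-2.2380, -1.4209, -0.6073) x1=(1.3517, 1.8744, -1.1812) x2=(-1.4772, 0.1645, 0.5958)
step 16: x0=(-2.2564, -1.4110, -0.5750) x1=(1.3447, 1.9000, -1.1505) x2=(-1.5031, 0.1801, 0.5619)
step 17: x0=(-2.2746, -1.4007, -0.5423) x1=(1.3375, 1.9254, -1.1196) x2=(-1.5293, 0.1952, 0.5275)
step 18: x0=(-2.2926, -1.3900, -0.5094) x1=(1.3301, 1.9507, -1.0887) x2=(-1.5557, 0.2096, 0.4927)
step 19: x0=(-2.3104, -1.3789, -0.4762) x1=(1.3224, 1.9758, -1.0577) x2=(-1.5824, 0.2235, 0.4575)
step 20: x0=(-2.3279, -1.3672, -0.4427) x1=(1.3145, 2.0007, -1.0266) x2=(-1.6093, 0.2366, 0.4218)
step 21: x0=(-2.3452, -1.3550, -0.4090) x1=(1.3064, 2.0255, -0.9955) x2=(-1.6365, 0.2491, 0.3857)
step 22: x0=(-2.3623, -1.3423, -0.3750) x1=(1.2980, 2.0501, -0.9642) x2=(-1.6640, 0.2608, 0.3492)
step 23: x0=(-2.3791, -1.3290, -0.3408) x1=(1.2894, 2.0745, -0.9329) x2=(-1.6918, 0.2718, 0.3123)
step 24: x0=(-2.3956, -1.3152, -0.3063) x1=(1.2806, 2.0988, -0.9015) x2=(-1.7199, 0.2819, 0.2751)
step 25: x0=(-2.4118, -1.3007, -0.2717) x1=(1.2715, 2.1228, -0.8701) x2=(-1.7483, 0.2912, 0.2375)
step 26: x0=(-2.4278, -1.2856, -0.2368) x1=(1.2622, 2.1467, -0.8385) x2=(-1.7771, 0.2996, 0.1996)

3.7051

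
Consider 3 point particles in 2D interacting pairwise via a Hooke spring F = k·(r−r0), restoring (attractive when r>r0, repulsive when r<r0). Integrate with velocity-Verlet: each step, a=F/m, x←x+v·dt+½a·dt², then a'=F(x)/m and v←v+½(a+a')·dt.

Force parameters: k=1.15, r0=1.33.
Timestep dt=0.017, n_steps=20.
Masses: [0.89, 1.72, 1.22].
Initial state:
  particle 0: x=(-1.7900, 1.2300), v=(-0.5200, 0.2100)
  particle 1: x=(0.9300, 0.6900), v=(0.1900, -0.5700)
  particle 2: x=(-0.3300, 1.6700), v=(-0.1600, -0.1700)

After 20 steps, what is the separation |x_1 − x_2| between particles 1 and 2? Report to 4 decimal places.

1.6992

step 0: x0=(-1.7900, 1.2300) x1=(0.9300, 0.6900) x2=(-0.3300, 1.6700)
step 1: x0=(-1.7985, 1.2335) x1=(0.9331, 0.6804) x2=(-0.3327, 1.6671)
step 2: x0=(-1.8065, 1.2370) x1=(0.9358, 0.6708) x2=(-0.3354, 1.6641)
step 3: x0=(-1.8138, 1.2403) x1=(0.9383, 0.6613) x2=(-0.3381, 1.6611)
step 4: x0=(-1.8205, 1.2436) x1=(0.9404, 0.6520) x2=(-0.3408, 1.6579)
step 5: x0=(-1.8266, 1.2467) x1=(0.9422, 0.6427) x2=(-0.3435, 1.6548)
step 6: x0=(-1.8321, 1.2498) x1=(0.9436, 0.6335) x2=(-0.3462, 1.6515)
step 7: x0=(-1.8369, 1.2528) x1=(0.9447, 0.6244) x2=(-0.3488, 1.6482)
step 8: x0=(-1.8411, 1.2556) x1=(0.9455, 0.6154) x2=(-0.3515, 1.6448)
step 9: x0=(-1.8447, 1.2584) x1=(0.9460, 0.6066) x2=(-0.3541, 1.6414)
step 10: x0=(-1.8477, 1.2610) x1=(0.9461, 0.5978) x2=(-0.3567, 1.6379)
step 11: x0=(-1.8500, 1.2635) x1=(0.9458, 0.5892) x2=(-0.3593, 1.6343)
step 12: x0=(-1.8516, 1.2659) x1=(0.9452, 0.5806) x2=(-0.3619, 1.6306)
step 13: x0=(-1.8527, 1.2682) x1=(0.9443, 0.5722) x2=(-0.3645, 1.6269)
step 14: x0=(-1.8531, 1.2704) x1=(0.9431, 0.5639) x2=(-0.3670, 1.6231)
step 15: x0=(-1.8528, 1.2724) x1=(0.9415, 0.5557) x2=(-0.3695, 1.6192)
step 16: x0=(-1.8520, 1.2743) x1=(0.9395, 0.5476) x2=(-0.3720, 1.6153)
step 17: x0=(-1.8505, 1.2761) x1=(0.9372, 0.5396) x2=(-0.3745, 1.6112)
step 18: x0=(-1.8484, 1.2778) x1=(0.9346, 0.5318) x2=(-0.3769, 1.6071)
step 19: x0=(-1.8456, 1.2793) x1=(0.9316, 0.5241) x2=(-0.3793, 1.6030)
step 20: x0=(-1.8422, 1.2806) x1=(0.9283, 0.5165) x2=(-0.3817, 1.5987)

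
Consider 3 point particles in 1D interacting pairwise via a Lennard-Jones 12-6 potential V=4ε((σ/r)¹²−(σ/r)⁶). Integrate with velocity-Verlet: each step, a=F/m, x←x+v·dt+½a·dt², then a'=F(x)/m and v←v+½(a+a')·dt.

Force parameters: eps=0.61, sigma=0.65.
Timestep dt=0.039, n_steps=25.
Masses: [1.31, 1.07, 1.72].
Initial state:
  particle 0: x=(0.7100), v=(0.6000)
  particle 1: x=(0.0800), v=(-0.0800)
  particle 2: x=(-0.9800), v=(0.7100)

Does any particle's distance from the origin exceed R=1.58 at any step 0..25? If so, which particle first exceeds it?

yes, particle 0

step 0: x0=(0.7100) x1=(0.0800) x2=(-0.9800)
step 1: x0=(0.7564) x1=(0.0483) x2=(-0.9520)
step 2: x0=(0.8055) x1=(0.0118) x2=(-0.9232)
step 3: x0=(0.8521) x1=(-0.0236) x2=(-0.8931)
step 4: x0=(0.8965) x1=(-0.0590) x2=(-0.8613)
step 5: x0=(0.9394) x1=(-0.0958) x2=(-0.8275)
step 6: x0=(0.9815) x1=(-0.1318) x2=(-0.7936)
step 7: x0=(1.0229) x1=(-0.1447) x2=(-0.7736)
step 8: x0=(1.0640) x1=(-0.0990) x2=(-0.7896)
step 9: x0=(1.1046) x1=(-0.0447) x2=(-0.8108)
step 10: x0=(1.1447) x1=(0.0076) x2=(-0.8303)
step 11: x0=(1.1843) x1=(0.0574) x2=(-0.8479)
step 12: x0=(1.2234) x1=(0.1056) x2=(-0.8641)
step 13: x0=(1.2620) x1=(0.1528) x2=(-0.8793)
step 14: x0=(1.3000) x1=(0.1997) x2=(-0.8938)
step 15: x0=(1.3374) x1=(0.2465) x2=(-0.9078)
step 16: x0=(1.3741) x1=(0.2935) x2=(-0.9215)
step 17: x0=(1.4102) x1=(0.3410) x2=(-0.9350)
step 18: x0=(1.4455) x1=(0.3892) x2=(-0.9482)
step 19: x0=(1.4801) x1=(0.4380) x2=(-0.9614)
step 20: x0=(1.5138) x1=(0.4878) x2=(-0.9744)
step 21: x0=(1.5465) x1=(0.5386) x2=(-0.9874)
step 22: x0=(1.5783) x1=(0.5905) x2=(-1.0003)
step 23: x0=(1.6088) x1=(0.6439) x2=(-1.0132)
step 24: x0=(1.6380) x1=(0.6988) x2=(-1.0261)
step 25: x0=(1.6657) x1=(0.7556) x2=(-1.0389)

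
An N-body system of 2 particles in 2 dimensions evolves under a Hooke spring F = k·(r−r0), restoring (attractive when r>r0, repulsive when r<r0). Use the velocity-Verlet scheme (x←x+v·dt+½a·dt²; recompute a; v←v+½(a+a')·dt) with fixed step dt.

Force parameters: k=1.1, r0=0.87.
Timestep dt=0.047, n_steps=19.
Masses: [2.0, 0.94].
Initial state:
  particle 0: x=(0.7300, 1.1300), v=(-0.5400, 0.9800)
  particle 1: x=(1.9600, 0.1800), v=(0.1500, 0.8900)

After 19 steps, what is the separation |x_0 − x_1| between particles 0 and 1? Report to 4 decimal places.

step 0: x0=(0.7300, 1.1300) x1=(1.9600, 0.1800)
step 1: x0=(0.7049, 1.1758) x1=(1.9664, 0.2224)
step 2: x0=(0.6806, 1.2211) x1=(1.9712, 0.2658)
step 3: x0=(0.6569, 1.2658) x1=(1.9746, 0.3105)
step 4: x0=(0.6340, 1.3101) x1=(1.9764, 0.3562)
step 5: x0=(0.6119, 1.3537) x1=(1.9765, 0.4031)
step 6: x0=(0.5906, 1.3968) x1=(1.9749, 0.4512)
step 7: x0=(0.5700, 1.4394) x1=(1.9717, 0.5005)
step 8: x0=(0.5503, 1.4814) x1=(1.9666, 0.5510)
step 9: x0=(0.5315, 1.5229) x1=(1.9598, 0.6026)
step 10: x0=(0.5135, 1.5638) x1=(1.9512, 0.6553)
step 11: x0=(0.4963, 1.6042) x1=(1.9408, 0.7093)
step 12: x0=(0.4800, 1.6440) x1=(1.9286, 0.7643)
step 13: x0=(0.4645, 1.6833) x1=(1.9145, 0.8205)
step 14: x0=(0.4499, 1.7222) x1=(1.8986, 0.8777)
step 15: x0=(0.4362, 1.7605) x1=(1.8809, 0.9360)
step 16: x0=(0.4233, 1.7983) x1=(1.8615, 0.9953)
step 17: x0=(0.4112, 1.8357) x1=(1.8402, 1.0556)
step 18: x0=(0.3999, 1.8726) x1=(1.8173, 1.1168)
step 19: x0=(0.3894, 1.9092) x1=(1.7927, 1.1790)

1.5819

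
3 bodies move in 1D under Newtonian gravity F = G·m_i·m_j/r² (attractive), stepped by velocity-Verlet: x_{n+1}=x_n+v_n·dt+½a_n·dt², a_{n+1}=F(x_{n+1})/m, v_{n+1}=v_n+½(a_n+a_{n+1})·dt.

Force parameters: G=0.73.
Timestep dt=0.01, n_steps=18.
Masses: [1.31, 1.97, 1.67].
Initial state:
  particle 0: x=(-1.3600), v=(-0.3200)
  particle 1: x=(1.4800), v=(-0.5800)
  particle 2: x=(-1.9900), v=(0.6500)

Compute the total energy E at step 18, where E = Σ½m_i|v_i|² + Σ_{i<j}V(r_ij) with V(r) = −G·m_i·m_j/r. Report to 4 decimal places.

step 0: x0=(-1.3600) x1=(1.4800) x2=(-1.9900)
step 1: x0=(-1.3633) x1=(1.4742) x2=(-1.9834)
step 2: x0=(-1.3670) x1=(1.4684) x2=(-1.9765)
step 3: x0=(-1.3709) x1=(1.4625) x2=(-1.9693)
step 4: x0=(-1.3752) x1=(1.4566) x2=(-1.9619)
step 5: x0=(-1.3798) x1=(1.4507) x2=(-1.9542)
step 6: x0=(-1.3848) x1=(1.4448) x2=(-1.9461)
step 7: x0=(-1.3901) x1=(1.4389) x2=(-1.9378)
step 8: x0=(-1.3959) x1=(1.4329) x2=(-1.9291)
step 9: x0=(-1.4020) x1=(1.4269) x2=(-1.9201)
step 10: x0=(-1.4086) x1=(1.4209) x2=(-1.9107)
step 11: x0=(-1.4156) x1=(1.4148) x2=(-1.9009)
step 12: x0=(-1.4231) x1=(1.4088) x2=(-1.8907)
step 13: x0=(-1.4312) x1=(1.4027) x2=(-1.8801)
step 14: x0=(-1.4399) x1=(1.3966) x2=(-1.8689)
step 15: x0=(-1.4492) x1=(1.3905) x2=(-1.8572)
step 16: x0=(-1.4592) x1=(1.3843) x2=(-1.8450)
step 17: x0=(-1.4700) x1=(1.3781) x2=(-1.8320)
step 18: x0=(-1.4817) x1=(1.3719) x2=(-1.8184)
step 0 velocities: v0=(-0.3200) v1=(-0.5800) v2=(0.6500)
step 0: KE=0.7512, PE=-3.8904, E=-3.1392
step 18 velocities: v0=(-1.2262) v1=(-0.6211) v2=(1.4094)
step 18: KE=3.0235, PE=-6.1569, E=-3.1334

-3.1334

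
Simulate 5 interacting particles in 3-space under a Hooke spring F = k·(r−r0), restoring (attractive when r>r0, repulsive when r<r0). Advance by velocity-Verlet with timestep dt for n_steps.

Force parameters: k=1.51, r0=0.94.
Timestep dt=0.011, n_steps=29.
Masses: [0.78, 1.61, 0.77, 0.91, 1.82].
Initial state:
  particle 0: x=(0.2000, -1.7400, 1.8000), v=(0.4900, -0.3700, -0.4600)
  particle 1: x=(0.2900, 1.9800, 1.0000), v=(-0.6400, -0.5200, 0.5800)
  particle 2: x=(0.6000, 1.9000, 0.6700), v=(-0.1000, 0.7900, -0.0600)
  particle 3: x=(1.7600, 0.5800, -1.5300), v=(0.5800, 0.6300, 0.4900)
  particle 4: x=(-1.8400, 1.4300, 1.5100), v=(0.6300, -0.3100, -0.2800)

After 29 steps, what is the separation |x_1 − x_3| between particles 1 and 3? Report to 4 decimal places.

2.4777

step 0: x0=(0.2000, -1.7400, 1.8000) x1=(0.2900, 1.9800, 1.0000) x2=(0.6000, 1.9000, 0.6700) x3=(1.7600, 0.5800, -1.5300) x4=(-1.8400, 1.4300, 1.5100)
step 1: x0=(0.2054, -1.7429, 1.7944) x1=(0.2829, 1.9741, 1.0063) x2=(0.5988, 1.9082, 0.6693) x3=(1.7658, 0.5870, -1.5238) x4=(-1.8327, 1.4265, 1.5068)
step 2: x0=(0.2108, -1.7436, 1.7879) x1=(0.2758, 1.9676, 1.0126) x2=(0.5974, 1.9155, 0.6685) x3=(1.7704, 0.5942, -1.5159) x4=(-1.8247, 1.4227, 1.5032)
step 3: x0=(0.2162, -1.7419, 1.7803) x1=(0.2686, 1.9608, 1.0188) x2=(0.5959, 1.9218, 0.6676) x3=(1.7738, 0.6014, -1.5063) x4=(-1.8160, 1.4187, 1.4994)
step 4: x0=(0.2216, -1.7380, 1.7718) x1=(0.2613, 1.9535, 1.0250) x2=(0.5942, 1.9271, 0.6666) x3=(1.7760, 0.6089, -1.4951) x4=(-1.8065, 1.4144, 1.4952)
step 5: x0=(0.2271, -1.7318, 1.7623) x1=(0.2540, 1.9457, 1.0311) x2=(0.5923, 1.9316, 0.6655) x3=(1.7770, 0.6164, -1.4823) x4=(-1.7963, 1.4099, 1.4908)
step 6: x0=(0.2325, -1.7233, 1.7518) x1=(0.2467, 1.9375, 1.0371) x2=(0.5902, 1.9350, 0.6643) x3=(1.7768, 0.6241, -1.4678) x4=(-1.7855, 1.4052, 1.4861)
step 7: x0=(0.2379, -1.7125, 1.7404) x1=(0.2393, 1.9288, 1.0430) x2=(0.5880, 1.9376, 0.6630) x3=(1.7754, 0.6319, -1.4517) x4=(-1.7739, 1.4002, 1.4810)
step 8: x0=(0.2433, -1.6995, 1.7280) x1=(0.2319, 1.9197, 1.0489) x2=(0.5856, 1.9391, 0.6616) x3=(1.7729, 0.6398, -1.4341) x4=(-1.7616, 1.3950, 1.4757)
step 9: x0=(0.2487, -1.6843, 1.7147) x1=(0.2244, 1.9101, 1.0546) x2=(0.5830, 1.9398, 0.6602) x3=(1.7691, 0.6478, -1.4148) x4=(-1.7486, 1.3896, 1.4701)
step 10: x0=(0.2541, -1.6668, 1.7005) x1=(0.2170, 1.9001, 1.0603) x2=(0.5803, 1.9395, 0.6586) x3=(1.7642, 0.6559, -1.3939) x4=(-1.7350, 1.3839, 1.4642)
step 11: x0=(0.2594, -1.6471, 1.6854) x1=(0.2094, 1.8896, 1.0659) x2=(0.5775, 1.9384, 0.6570) x3=(1.7581, 0.6641, -1.3715) x4=(-1.7206, 1.3781, 1.4580)
step 12: x0=(0.2647, -1.6253, 1.6695) x1=(0.2019, 1.8788, 1.0714) x2=(0.5744, 1.9363, 0.6553) x3=(1.7509, 0.6724, -1.3476) x4=(-1.7056, 1.3720, 1.4515)
step 13: x0=(0.2700, -1.6013, 1.6526) x1=(0.1944, 1.8675, 1.0769) x2=(0.5713, 1.9333, 0.6535) x3=(1.7425, 0.6808, -1.3222) x4=(-1.6900, 1.3657, 1.4448)
step 14: x0=(0.2753, -1.5751, 1.6349) x1=(0.1868, 1.8558, 1.0822) x2=(0.5680, 1.9294, 0.6517) x3=(1.7330, 0.6893, -1.2952) x4=(-1.6736, 1.3591, 1.4377)
step 15: x0=(0.2805, -1.5469, 1.6164) x1=(0.1792, 1.8437, 1.0875) x2=(0.5645, 1.9247, 0.6497) x3=(1.7224, 0.6978, -1.2669) x4=(-1.6567, 1.3524, 1.4305)
step 16: x0=(0.2857, -1.5165, 1.5971) x1=(0.1717, 1.8311, 1.0926) x2=(0.5609, 1.9190, 0.6478) x3=(1.7106, 0.7065, -1.2370) x4=(-1.6390, 1.3455, 1.4229)
step 17: x0=(0.2909, -1.4842, 1.5770) x1=(0.1641, 1.8182, 1.0977) x2=(0.5571, 1.9126, 0.6457) x3=(1.6978, 0.7152, -1.2058) x4=(-1.6208, 1.3383, 1.4151)
step 18: x0=(0.2959, -1.4498, 1.5562) x1=(0.1566, 1.8049, 1.1027) x2=(0.5532, 1.9053, 0.6436) x3=(1.6838, 0.7239, -1.1732) x4=(-1.6019, 1.3310, 1.4070)
step 19: x0=(0.3010, -1.4134, 1.5346) x1=(0.1490, 1.7912, 1.1075) x2=(0.5492, 1.8971, 0.6414) x3=(1.6688, 0.7328, -1.1392) x4=(-1.5824, 1.3235, 1.3987)
step 20: x0=(0.3059, -1.3752, 1.5123) x1=(0.1415, 1.7772, 1.1123) x2=(0.5450, 1.8882, 0.6392) x3=(1.6527, 0.7417, -1.1040) x4=(-1.5624, 1.3158, 1.3902)
step 21: x0=(0.3108, -1.3350, 1.4893) x1=(0.1339, 1.7627, 1.1170) x2=(0.5407, 1.8785, 0.6370) x3=(1.6356, 0.7506, -1.0674) x4=(-1.5417, 1.3079, 1.3813)
step 22: x0=(0.3157, -1.2930, 1.4657) x1=(0.1264, 1.7480, 1.1216) x2=(0.5363, 1.8680, 0.6346) x3=(1.6175, 0.7596, -1.0296) x4=(-1.5205, 1.2998, 1.3723)
step 23: x0=(0.3204, -1.2492, 1.4414) x1=(0.1189, 1.7329, 1.1261) x2=(0.5318, 1.8567, 0.6323) x3=(1.5984, 0.7686, -0.9906) x4=(-1.4986, 1.2916, 1.3630)
step 24: x0=(0.3251, -1.2036, 1.4165) x1=(0.1115, 1.7174, 1.1305) x2=(0.5271, 1.8447, 0.6299) x3=(1.5783, 0.7777, -0.9504) x4=(-1.4763, 1.2832, 1.3535)
step 25: x0=(0.3297, -1.1563, 1.3910) x1=(0.1040, 1.7016, 1.1348) x2=(0.5223, 1.8320, 0.6275) x3=(1.5572, 0.7868, -0.9090) x4=(-1.4534, 1.2746, 1.3438)
step 26: x0=(0.3342, -1.1074, 1.3650) x1=(0.0966, 1.6855, 1.1390) x2=(0.5174, 1.8186, 0.6250) x3=(1.5352, 0.7960, -0.8665) x4=(-1.4299, 1.2659, 1.3339)
step 27: x0=(0.3386, -1.0569, 1.3384) x1=(0.0892, 1.6692, 1.1431) x2=(0.5123, 1.8045, 0.6225) x3=(1.5123, 0.8051, -0.8230) x4=(-1.4060, 1.2571, 1.3237)
step 28: x0=(0.3430, -1.0048, 1.3113) x1=(0.0819, 1.6525, 1.1471) x2=(0.5071, 1.7898, 0.6201) x3=(1.4885, 0.8143, -0.7785) x4=(-1.3815, 1.2481, 1.3133)
step 29: x0=(0.3472, -0.9512, 1.2838) x1=(0.0746, 1.6355, 1.1510) x2=(0.5019, 1.7744, 0.6175) x3=(1.4639, 0.8235, -0.7329) x4=(-1.3566, 1.2389, 1.3028)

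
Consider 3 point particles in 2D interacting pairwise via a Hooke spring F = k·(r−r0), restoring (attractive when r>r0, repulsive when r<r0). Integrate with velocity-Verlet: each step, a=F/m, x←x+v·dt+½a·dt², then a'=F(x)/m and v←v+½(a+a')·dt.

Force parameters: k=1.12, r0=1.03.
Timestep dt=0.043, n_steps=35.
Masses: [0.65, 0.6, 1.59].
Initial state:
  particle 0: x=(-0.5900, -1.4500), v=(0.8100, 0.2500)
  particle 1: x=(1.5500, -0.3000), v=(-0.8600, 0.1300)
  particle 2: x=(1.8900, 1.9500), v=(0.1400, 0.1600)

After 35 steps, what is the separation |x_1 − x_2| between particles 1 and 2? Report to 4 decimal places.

1.2660

step 0: x0=(-0.5900, -1.4500) x1=(1.5500, -0.3000) x2=(1.8900, 1.9500)
step 1: x0=(-0.5502, -1.4341) x1=(1.5112, -0.2934) x2=(1.8947, 1.9544)
step 2: x0=(-0.5009, -1.4080) x1=(1.4691, -0.2848) x2=(1.8967, 1.9539)
step 3: x0=(-0.4424, -1.3720) x1=(1.4242, -0.2741) x2=(1.8960, 1.9485)
step 4: x0=(-0.3752, -1.3262) x1=(1.3767, -0.2612) x2=(1.8928, 1.9383)
step 5: x0=(-0.2999, -1.2710) x1=(1.3272, -0.2459) x2=(1.8870, 1.9233)
step 6: x0=(-0.2171, -1.2068) x1=(1.2762, -0.2283) x2=(1.8787, 1.9038)
step 7: x0=(-0.1274, -1.1341) x1=(1.2240, -0.2081) x2=(1.8680, 1.8799)
step 8: x0=(-0.0315, -1.0535) x1=(1.1714, -0.1854) x2=(1.8550, 1.8517)
step 9: x0=(0.0697, -0.9655) x1=(1.1186, -0.1598) x2=(1.8398, 1.8195)
step 10: x0=(0.1755, -0.8708) x1=(1.0664, -0.1315) x2=(1.8226, 1.7835)
step 11: x0=(0.2852, -0.7702) x1=(1.0151, -0.1000) x2=(1.8034, 1.7439)
step 12: x0=(0.3979, -0.6645) x1=(0.9652, -0.0654) x2=(1.7824, 1.7010)
step 13: x0=(0.5130, -0.5546) x1=(0.9172, -0.0275) x2=(1.7598, 1.6551)
step 14: x0=(0.6297, -0.4414) x1=(0.8712, 0.0142) x2=(1.7358, 1.6065)
step 15: x0=(0.7475, -0.3260) x1=(0.8274, 0.0597) x2=(1.7105, 1.5555)
step 16: x0=(0.8666, -0.2095) x1=(0.7852, 0.1095) x2=(1.6840, 1.5025)
step 17: x0=(0.9874, -0.0927) x1=(0.7436, 0.1635) x2=(1.6566, 1.4478)
step 18: x0=(1.1104, 0.0245) x1=(0.7015, 0.2207) x2=(1.6285, 1.3917)
step 19: x0=(1.2357, 0.1421) x1=(0.6586, 0.2800) x2=(1.5998, 1.3346)
step 20: x0=(1.3625, 0.2601) x1=(0.6151, 0.3406) x2=(1.5707, 1.2768)
step 21: x0=(1.4901, 0.3780) x1=(0.5714, 0.4021) x2=(1.5413, 1.2188)
step 22: x0=(1.6181, 0.4953) x1=(0.5280, 0.4642) x2=(1.5116, 1.1608)
step 23: x0=(1.7461, 0.6114) x1=(0.4853, 0.5266) x2=(1.4818, 1.1032)
step 24: x0=(1.8741, 0.7262) x1=(0.4437, 0.5892) x2=(1.4514, 1.0460)
step 25: x0=(2.0020, 0.8399) x1=(0.4038, 0.6521) x2=(1.4205, 0.9892)
step 26: x0=(2.1294, 0.9531) x1=(0.3660, 0.7153) x2=(1.3890, 0.9325)
step 27: x0=(2.2554, 1.0660) x1=(0.3308, 0.7788) x2=(1.3571, 0.8757)
step 28: x0=(2.3788, 1.1785) x1=(0.2987, 0.8428) x2=(1.3250, 0.8190)
step 29: x0=(2.4986, 1.2903) x1=(0.2703, 0.9074) x2=(1.2931, 0.7622)
step 30: x0=(2.6137, 1.4012) x1=(0.2461, 0.9727) x2=(1.2615, 0.7057)
step 31: x0=(2.7231, 1.5105) x1=(0.2266, 1.0389) x2=(1.2304, 0.6494)
step 32: x0=(2.8259, 1.6179) x1=(0.2124, 1.1059) x2=(1.2000, 0.5936)
step 33: x0=(2.9211, 1.7227) x1=(0.2040, 1.1739) x2=(1.1706, 0.5385)
step 34: x0=(3.0081, 1.8245) x1=(0.2019, 1.2429) x2=(1.1422, 0.4842)
step 35: x0=(3.0860, 1.9228) x1=(0.2064, 1.3127) x2=(1.1149, 0.4311)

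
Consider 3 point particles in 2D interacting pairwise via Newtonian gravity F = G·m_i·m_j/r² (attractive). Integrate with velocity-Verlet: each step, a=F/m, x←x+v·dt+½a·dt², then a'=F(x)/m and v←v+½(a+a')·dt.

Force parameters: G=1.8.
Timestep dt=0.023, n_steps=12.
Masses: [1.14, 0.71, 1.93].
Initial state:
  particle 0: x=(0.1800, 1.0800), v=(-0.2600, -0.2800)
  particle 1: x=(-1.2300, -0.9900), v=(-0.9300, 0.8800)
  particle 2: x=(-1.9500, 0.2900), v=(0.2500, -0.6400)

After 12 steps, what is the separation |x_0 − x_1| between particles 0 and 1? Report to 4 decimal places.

step 0: x0=(0.1800, 1.0800) x1=(-1.2300, -0.9900) x2=(-1.9500, 0.2900)
step 1: x0=(0.1738, 1.0735) x1=(-1.2516, -0.9693) x2=(-1.9441, 0.2752)
step 2: x0=(0.1672, 1.0667) x1=(-1.2734, -0.9477) x2=(-1.9378, 0.2601)
step 3: x0=(0.1603, 1.0597) x1=(-1.2957, -0.9251) x2=(-1.9311, 0.2449)
step 4: x0=(0.1529, 1.0525) x1=(-1.3183, -0.9014) x2=(-1.9241, 0.2293)
step 5: x0=(0.1451, 1.0451) x1=(-1.3414, -0.8766) x2=(-1.9167, 0.2135)
step 6: x0=(0.1369, 1.0374) x1=(-1.3649, -0.8506) x2=(-1.9088, 0.1974)
step 7: x0=(0.1283, 1.0295) x1=(-1.3889, -0.8233) x2=(-1.9005, 0.1809)
step 8: x0=(0.1192, 1.0214) x1=(-1.4135, -0.7945) x2=(-1.8918, 0.1641)
step 9: x0=(0.1097, 1.0130) x1=(-1.4386, -0.7642) x2=(-1.8826, 0.1468)
step 10: x0=(0.0998, 1.0044) x1=(-1.4644, -0.7321) x2=(-1.8729, 0.1290)
step 11: x0=(0.0894, 0.9955) x1=(-1.4909, -0.6980) x2=(-1.8627, 0.1106)
step 12: x0=(0.0786, 0.9864) x1=(-1.5182, -0.6617) x2=(-1.8519, 0.0916)

2.2948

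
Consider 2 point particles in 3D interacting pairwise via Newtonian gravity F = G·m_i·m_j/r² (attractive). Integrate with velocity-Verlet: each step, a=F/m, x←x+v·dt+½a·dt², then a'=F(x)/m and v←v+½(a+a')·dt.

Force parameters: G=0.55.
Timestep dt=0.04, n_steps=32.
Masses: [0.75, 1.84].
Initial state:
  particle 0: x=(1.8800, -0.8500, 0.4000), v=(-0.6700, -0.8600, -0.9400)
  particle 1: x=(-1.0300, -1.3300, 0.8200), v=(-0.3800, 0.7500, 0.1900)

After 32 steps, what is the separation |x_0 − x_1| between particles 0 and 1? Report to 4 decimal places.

step 0: x0=(1.8800, -0.8500, 0.4000) x1=(-1.0300, -1.3300, 0.8200)
step 1: x0=(1.8531, -0.8844, 0.3624) x1=(-1.0452, -1.3000, 0.8276)
step 2: x0=(1.8260, -0.9189, 0.3249) x1=(-1.0603, -1.2700, 0.8352)
step 3: x0=(1.7988, -0.9533, 0.2873) x1=(-1.0753, -1.2400, 0.8427)
step 4: x0=(1.7714, -0.9878, 0.2498) x1=(-1.0902, -1.2099, 0.8503)
step 5: x0=(1.7437, -1.0223, 0.2124) x1=(-1.1051, -1.1799, 0.8578)
step 6: x0=(1.7159, -1.0568, 0.1750) x1=(-1.1199, -1.1498, 0.8654)
step 7: x0=(1.6880, -1.0913, 0.1376) x1=(-1.1346, -1.1198, 0.8729)
step 8: x0=(1.6598, -1.1258, 0.1003) x1=(-1.1492, -1.0897, 0.8804)
step 9: x0=(1.6314, -1.1603, 0.0630) x1=(-1.1638, -1.0597, 0.8878)
step 10: x0=(1.6029, -1.1948, 0.0258) x1=(-1.1783, -1.0297, 0.8953)
step 11: x0=(1.5742, -1.2293, -0.0113) x1=(-1.1927, -0.9996, 0.9027)
step 12: x0=(1.5453, -1.2638, -0.0484) x1=(-1.2071, -0.9696, 0.9101)
step 13: x0=(1.5162, -1.2983, -0.0855) x1=(-1.2213, -0.9396, 0.9174)
step 14: x0=(1.4870, -1.3327, -0.1224) x1=(-1.2355, -0.9095, 0.9248)
step 15: x0=(1.4575, -1.3671, -0.1594) x1=(-1.2497, -0.8795, 0.9321)
step 16: x0=(1.4279, -1.4015, -0.1962) x1=(-1.2637, -0.8496, 0.9394)
step 17: x0=(1.3982, -1.4358, -0.2330) x1=(-1.2777, -0.8196, 0.9467)
step 18: x0=(1.3683, -1.4702, -0.2696) x1=(-1.2916, -0.7896, 0.9539)
step 19: x0=(1.3382, -1.5044, -0.3063) x1=(-1.3055, -0.7597, 0.9611)
step 20: x0=(1.3080, -1.5386, -0.3428) x1=(-1.3193, -0.7297, 0.9683)
step 21: x0=(1.2776, -1.5728, -0.3793) x1=(-1.3330, -0.6998, 0.9754)
step 22: x0=(1.2470, -1.6069, -0.4157) x1=(-1.3467, -0.6699, 0.9825)
step 23: x0=(1.2164, -1.6410, -0.4520) x1=(-1.3604, -0.6401, 0.9896)
step 24: x0=(1.1856, -1.6751, -0.4883) x1=(-1.3739, -0.6102, 0.9966)
step 25: x0=(1.1546, -1.7090, -0.5244) x1=(-1.3874, -0.5804, 1.0036)
step 26: x0=(1.1236, -1.7429, -0.5605) x1=(-1.4009, -0.5506, 1.0106)
step 27: x0=(1.0924, -1.7768, -0.5965) x1=(-1.4143, -0.5208, 1.0176)
step 28: x0=(1.0610, -1.8106, -0.6325) x1=(-1.4277, -0.4911, 1.0245)
step 29: x0=(1.0296, -1.8443, -0.6683) x1=(-1.4410, -0.4613, 1.0314)
step 30: x0=(0.9981, -1.8780, -0.7041) x1=(-1.4542, -0.4316, 1.0383)
step 31: x0=(0.9664, -1.9116, -0.7398) x1=(-1.4675, -0.4020, 1.0451)
step 32: x0=(0.9347, -1.9451, -0.7754) x1=(-1.4806, -0.3723, 1.0519)

3.4127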